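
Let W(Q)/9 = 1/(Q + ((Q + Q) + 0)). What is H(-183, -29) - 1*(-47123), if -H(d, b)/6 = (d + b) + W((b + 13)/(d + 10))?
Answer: 385603/8 ≈ 48200.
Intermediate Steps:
W(Q) = 3/Q (W(Q) = 9/(Q + ((Q + Q) + 0)) = 9/(Q + (2*Q + 0)) = 9/(Q + 2*Q) = 9/((3*Q)) = 9*(1/(3*Q)) = 3/Q)
H(d, b) = -6*b - 6*d - 18*(10 + d)/(13 + b) (H(d, b) = -6*((d + b) + 3/(((b + 13)/(d + 10)))) = -6*((b + d) + 3/(((13 + b)/(10 + d)))) = -6*((b + d) + 3*((10 + d)/(13 + b))) = -6*((b + d) + 3*(10 + d)/(13 + b)) = -6*(b + d + 3*(10 + d)/(13 + b)) = -6*b - 6*d - 18*(10 + d)/(13 + b))
H(-183, -29) - 1*(-47123) = 6*(-30 - 3*(-183) + (13 - 29)*(-1*(-29) - 1*(-183)))/(13 - 29) - 1*(-47123) = 6*(-30 + 549 - 16*(29 + 183))/(-16) + 47123 = 6*(-1/16)*(-30 + 549 - 16*212) + 47123 = 6*(-1/16)*(-30 + 549 - 3392) + 47123 = 6*(-1/16)*(-2873) + 47123 = 8619/8 + 47123 = 385603/8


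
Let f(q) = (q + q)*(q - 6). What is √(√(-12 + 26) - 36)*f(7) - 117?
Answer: -117 + 14*I*√(36 - √14) ≈ -117.0 + 79.515*I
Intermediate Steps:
f(q) = 2*q*(-6 + q) (f(q) = (2*q)*(-6 + q) = 2*q*(-6 + q))
√(√(-12 + 26) - 36)*f(7) - 117 = √(√(-12 + 26) - 36)*(2*7*(-6 + 7)) - 117 = √(√14 - 36)*(2*7*1) - 117 = √(-36 + √14)*14 - 117 = 14*√(-36 + √14) - 117 = -117 + 14*√(-36 + √14)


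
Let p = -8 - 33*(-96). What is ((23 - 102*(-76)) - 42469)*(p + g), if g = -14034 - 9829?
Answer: 718269882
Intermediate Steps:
g = -23863
p = 3160 (p = -8 + 3168 = 3160)
((23 - 102*(-76)) - 42469)*(p + g) = ((23 - 102*(-76)) - 42469)*(3160 - 23863) = ((23 + 7752) - 42469)*(-20703) = (7775 - 42469)*(-20703) = -34694*(-20703) = 718269882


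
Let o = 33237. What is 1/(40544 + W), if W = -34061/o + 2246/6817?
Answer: 226576629/9186165302641 ≈ 2.4665e-5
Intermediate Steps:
W = -157543535/226576629 (W = -34061/33237 + 2246/6817 = -157543535/226576629 ≈ -0.69532)
1/(40544 + W) = 1/(40544 - 157543535/226576629) = 1/(9186165302641/226576629) = 226576629/9186165302641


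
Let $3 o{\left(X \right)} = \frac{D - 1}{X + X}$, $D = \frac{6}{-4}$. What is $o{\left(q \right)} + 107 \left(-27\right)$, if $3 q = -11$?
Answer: $- \frac{127111}{44} \approx -2888.9$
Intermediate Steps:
$q = - \frac{11}{3}$ ($q = \frac{1}{3} \left(-11\right) = - \frac{11}{3} \approx -3.6667$)
$D = - \frac{3}{2}$ ($D = 6 \left(- \frac{1}{4}\right) = - \frac{3}{2} \approx -1.5$)
$o{\left(X \right)} = - \frac{5}{12 X}$ ($o{\left(X \right)} = \frac{\left(- \frac{3}{2} - 1\right) \frac{1}{X + X}}{3} = \frac{\left(- \frac{5}{2}\right) \frac{1}{2 X}}{3} = \frac{\left(- \frac{5}{4}\right) \frac{1}{X}}{3} = - \frac{5}{12 X}$)
$o{\left(q \right)} + 107 \left(-27\right) = - \frac{5}{12 \left(- \frac{11}{3}\right)} + 107 \left(-27\right) = \left(- \frac{5}{12}\right) \left(- \frac{3}{11}\right) - 2889 = \frac{5}{44} - 2889 = - \frac{127111}{44}$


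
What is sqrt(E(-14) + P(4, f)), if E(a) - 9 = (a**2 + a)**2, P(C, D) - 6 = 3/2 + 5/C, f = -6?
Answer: sqrt(132567)/2 ≈ 182.05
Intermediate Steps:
P(C, D) = 15/2 + 5/C (P(C, D) = 6 + (3/2 + 5/C) = 15/2 + 5/C)
E(a) = 9 + (a + a**2)**2 (E(a) = 9 + (a**2 + a)**2 = 9 + (a + a**2)**2)
sqrt(E(-14) + P(4, f)) = sqrt((9 + (-14)**2*(1 - 14)**2) + (15/2 + 5/4)) = sqrt((9 + 196*(-13)**2) + (15/2 + 5*(1/4))) = sqrt((9 + 196*169) + (15/2 + 5/4)) = sqrt((9 + 33124) + 35/4) = sqrt(33133 + 35/4) = sqrt(132567/4) = sqrt(132567)/2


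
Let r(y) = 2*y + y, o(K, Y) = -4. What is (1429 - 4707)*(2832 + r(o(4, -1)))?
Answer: -9243960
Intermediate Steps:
r(y) = 3*y
(1429 - 4707)*(2832 + r(o(4, -1))) = (1429 - 4707)*(2832 + 3*(-4)) = -3278*(2832 - 12) = -3278*2820 = -9243960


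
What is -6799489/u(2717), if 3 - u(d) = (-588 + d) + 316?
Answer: 6799489/2442 ≈ 2784.4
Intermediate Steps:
u(d) = 275 - d (u(d) = 3 - ((-588 + d) + 316) = 3 - (-272 + d) = 3 + (272 - d) = 275 - d)
-6799489/u(2717) = -6799489/(275 - 1*2717) = -6799489/(275 - 2717) = -6799489/(-2442) = -6799489*(-1/2442) = 6799489/2442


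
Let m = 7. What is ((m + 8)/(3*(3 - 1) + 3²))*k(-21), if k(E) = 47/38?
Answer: 47/38 ≈ 1.2368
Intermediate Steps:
k(E) = 47/38 (k(E) = 47*(1/38) = 47/38)
((m + 8)/(3*(3 - 1) + 3²))*k(-21) = ((7 + 8)/(3*(3 - 1) + 3²))*(47/38) = (15/(3*2 + 9))*(47/38) = (15/(6 + 9))*(47/38) = (15/15)*(47/38) = (15*(1/15))*(47/38) = 1*(47/38) = 47/38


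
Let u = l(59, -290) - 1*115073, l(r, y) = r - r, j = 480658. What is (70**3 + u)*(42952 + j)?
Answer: 119344856470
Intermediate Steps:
l(r, y) = 0
u = -115073 (u = 0 - 1*115073 = 0 - 115073 = -115073)
(70**3 + u)*(42952 + j) = (70**3 - 115073)*(42952 + 480658) = (343000 - 115073)*523610 = 227927*523610 = 119344856470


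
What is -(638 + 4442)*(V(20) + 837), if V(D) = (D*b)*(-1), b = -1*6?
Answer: -4861560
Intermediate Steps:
b = -6
V(D) = 6*D (V(D) = (D*(-6))*(-1) = -6*D*(-1) = 6*D)
-(638 + 4442)*(V(20) + 837) = -(638 + 4442)*(6*20 + 837) = -5080*(120 + 837) = -5080*957 = -1*4861560 = -4861560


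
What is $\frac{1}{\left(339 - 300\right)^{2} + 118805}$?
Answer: $\frac{1}{120326} \approx 8.3108 \cdot 10^{-6}$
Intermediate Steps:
$\frac{1}{\left(339 - 300\right)^{2} + 118805} = \frac{1}{39^{2} + 118805} = \frac{1}{1521 + 118805} = \frac{1}{120326}$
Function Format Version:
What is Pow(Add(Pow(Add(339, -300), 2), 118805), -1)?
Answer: Rational(1, 120326) ≈ 8.3108e-6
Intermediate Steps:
Pow(Add(Pow(Add(339, -300), 2), 118805), -1) = Pow(Add(Pow(39, 2), 118805), -1) = Pow(Add(1521, 118805), -1) = Pow(120326, -1) = Rational(1, 120326)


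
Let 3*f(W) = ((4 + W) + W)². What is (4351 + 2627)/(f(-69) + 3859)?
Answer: 20934/29533 ≈ 0.70883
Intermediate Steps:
f(W) = (4 + 2*W)²/3 (f(W) = ((4 + W) + W)²/3 = (4 + 2*W)²/3)
(4351 + 2627)/(f(-69) + 3859) = (4351 + 2627)/(4*(2 - 69)²/3 + 3859) = 6978/((4/3)*(-67)² + 3859) = 6978/((4/3)*4489 + 3859) = 6978/(17956/3 + 3859) = 6978/(29533/3) = 6978*(3/29533) = 20934/29533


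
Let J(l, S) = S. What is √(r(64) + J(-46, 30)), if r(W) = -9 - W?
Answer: I*√43 ≈ 6.5574*I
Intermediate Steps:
√(r(64) + J(-46, 30)) = √((-9 - 1*64) + 30) = √((-9 - 64) + 30) = √(-73 + 30) = √(-43) = I*√43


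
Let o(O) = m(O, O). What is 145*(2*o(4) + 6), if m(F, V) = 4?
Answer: 2030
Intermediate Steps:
o(O) = 4
145*(2*o(4) + 6) = 145*(2*4 + 6) = 145*(8 + 6) = 145*14 = 2030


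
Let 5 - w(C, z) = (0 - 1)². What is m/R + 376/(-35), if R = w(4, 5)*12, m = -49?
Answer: -19763/1680 ≈ -11.764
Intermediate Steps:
w(C, z) = 4 (w(C, z) = 5 - (0 - 1)² = 5 - 1*(-1)² = 5 - 1*1 = 5 - 1 = 4)
R = 48 (R = 4*12 = 48)
m/R + 376/(-35) = -49/48 + 376/(-35) = -49*1/48 + 376*(-1/35) = -49/48 - 376/35 = -19763/1680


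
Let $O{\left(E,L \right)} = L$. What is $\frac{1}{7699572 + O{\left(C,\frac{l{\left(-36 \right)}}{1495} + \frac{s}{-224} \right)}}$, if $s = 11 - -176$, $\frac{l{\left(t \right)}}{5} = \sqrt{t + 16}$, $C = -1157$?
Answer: $\frac{34538617574572384}{265932543962307376336401} - \frac{30005248 i \sqrt{5}}{265932543962307376336401} \approx 1.2988 \cdot 10^{-7} - 2.523 \cdot 10^{-16} i$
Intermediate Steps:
$l{\left(t \right)} = 5 \sqrt{16 + t}$ ($l{\left(t \right)} = 5 \sqrt{t + 16} = 5 \sqrt{16 + t}$)
$s = 187$ ($s = 11 + 176 = 187$)
$\frac{1}{7699572 + O{\left(C,\frac{l{\left(-36 \right)}}{1495} + \frac{s}{-224} \right)}} = \frac{1}{7699572 + \left(\frac{5 \sqrt{16 - 36}}{1495} + \frac{187}{-224}\right)} = \frac{1}{7699572 + \left(5 \sqrt{-20} \cdot \frac{1}{1495} + 187 \left(- \frac{1}{224}\right)\right)} = \frac{1}{7699572 - \left(\frac{187}{224} - 5 \cdot 2 i \sqrt{5} \cdot \frac{1}{1495}\right)} = \frac{1}{7699572 - \left(\frac{187}{224} - 10 i \sqrt{5} \cdot \frac{1}{1495}\right)} = \frac{1}{7699572 - \left(\frac{187}{224} - \frac{2 i \sqrt{5}}{299}\right)} = \frac{1}{\frac{1724703941}{224} + \frac{2 i \sqrt{5}}{299}}$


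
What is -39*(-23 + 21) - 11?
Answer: 67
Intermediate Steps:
-39*(-23 + 21) - 11 = -39*(-2) - 11 = 78 - 11 = 67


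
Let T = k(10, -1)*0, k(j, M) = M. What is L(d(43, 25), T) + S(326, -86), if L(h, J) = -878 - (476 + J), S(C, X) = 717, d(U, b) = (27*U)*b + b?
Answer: -637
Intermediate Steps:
d(U, b) = b + 27*U*b (d(U, b) = 27*U*b + b = b + 27*U*b)
T = 0 (T = -1*0 = 0)
L(h, J) = -1354 - J (L(h, J) = -878 + (-476 - J) = -1354 - J)
L(d(43, 25), T) + S(326, -86) = (-1354 - 1*0) + 717 = (-1354 + 0) + 717 = -1354 + 717 = -637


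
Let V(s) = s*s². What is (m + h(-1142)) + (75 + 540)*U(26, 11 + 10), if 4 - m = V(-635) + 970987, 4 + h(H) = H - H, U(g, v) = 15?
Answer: 255086113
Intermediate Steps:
V(s) = s³
h(H) = -4 (h(H) = -4 + (H - H) = -4 + 0 = -4)
m = 255076892 (m = 4 - ((-635)³ + 970987) = 4 - (-256047875 + 970987) = 4 - 1*(-255076888) = 4 + 255076888 = 255076892)
(m + h(-1142)) + (75 + 540)*U(26, 11 + 10) = (255076892 - 4) + (75 + 540)*15 = 255076888 + 615*15 = 255076888 + 9225 = 255086113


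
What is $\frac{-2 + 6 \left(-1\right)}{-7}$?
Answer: $\frac{8}{7} \approx 1.1429$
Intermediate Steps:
$\frac{-2 + 6 \left(-1\right)}{-7} = \left(-2 - 6\right) \left(- \frac{1}{7}\right) = \left(-8\right) \left(- \frac{1}{7}\right) = \frac{8}{7}$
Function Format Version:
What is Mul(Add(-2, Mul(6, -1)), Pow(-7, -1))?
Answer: Rational(8, 7) ≈ 1.1429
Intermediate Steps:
Mul(Add(-2, Mul(6, -1)), Pow(-7, -1)) = Mul(Add(-2, -6), Rational(-1, 7)) = Mul(-8, Rational(-1, 7)) = Rational(8, 7)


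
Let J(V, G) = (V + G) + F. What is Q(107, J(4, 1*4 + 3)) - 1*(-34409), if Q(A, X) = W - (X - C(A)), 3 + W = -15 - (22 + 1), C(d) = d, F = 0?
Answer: 34464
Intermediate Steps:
W = -41 (W = -3 + (-15 - (22 + 1)) = -3 + (-15 - 1*23) = -3 + (-15 - 23) = -3 - 38 = -41)
J(V, G) = G + V (J(V, G) = (V + G) + 0 = (G + V) + 0 = G + V)
Q(A, X) = -41 + A - X (Q(A, X) = -41 - (X - A) = -41 + (A - X) = -41 + A - X)
Q(107, J(4, 1*4 + 3)) - 1*(-34409) = (-41 + 107 - ((1*4 + 3) + 4)) - 1*(-34409) = (-41 + 107 - ((4 + 3) + 4)) + 34409 = (-41 + 107 - (7 + 4)) + 34409 = (-41 + 107 - 1*11) + 34409 = (-41 + 107 - 11) + 34409 = 55 + 34409 = 34464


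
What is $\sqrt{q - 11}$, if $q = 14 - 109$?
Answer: $i \sqrt{106} \approx 10.296 i$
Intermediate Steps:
$q = -95$
$\sqrt{q - 11} = \sqrt{-95 - 11} = \sqrt{-106} = i \sqrt{106}$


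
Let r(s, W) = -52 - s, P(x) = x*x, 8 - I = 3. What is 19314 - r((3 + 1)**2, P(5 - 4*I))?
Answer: 19382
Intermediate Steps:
I = 5 (I = 8 - 1*3 = 8 - 3 = 5)
P(x) = x**2
19314 - r((3 + 1)**2, P(5 - 4*I)) = 19314 - (-52 - (3 + 1)**2) = 19314 - (-52 - 1*4**2) = 19314 - (-52 - 1*16) = 19314 - (-52 - 16) = 19314 - 1*(-68) = 19314 + 68 = 19382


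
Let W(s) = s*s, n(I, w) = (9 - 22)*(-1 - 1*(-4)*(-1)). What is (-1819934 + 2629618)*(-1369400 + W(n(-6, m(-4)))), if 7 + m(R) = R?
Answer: -1105360354700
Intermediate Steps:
m(R) = -7 + R
n(I, w) = 65 (n(I, w) = -13*(-1 + 4*(-1)) = -13*(-1 - 4) = -13*(-5) = 65)
W(s) = s²
(-1819934 + 2629618)*(-1369400 + W(n(-6, m(-4)))) = (-1819934 + 2629618)*(-1369400 + 65²) = 809684*(-1369400 + 4225) = 809684*(-1365175) = -1105360354700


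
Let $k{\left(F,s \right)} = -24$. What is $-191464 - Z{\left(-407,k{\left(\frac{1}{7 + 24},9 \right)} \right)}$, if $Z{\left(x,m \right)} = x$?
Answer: $-191057$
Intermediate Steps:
$-191464 - Z{\left(-407,k{\left(\frac{1}{7 + 24},9 \right)} \right)} = -191464 - -407 = -191464 + 407 = -191057$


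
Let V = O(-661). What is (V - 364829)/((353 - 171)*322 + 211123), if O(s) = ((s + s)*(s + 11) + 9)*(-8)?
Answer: -7239301/269727 ≈ -26.839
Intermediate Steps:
O(s) = -72 - 16*s*(11 + s) (O(s) = ((2*s)*(11 + s) + 9)*(-8) = (2*s*(11 + s) + 9)*(-8) = (9 + 2*s*(11 + s))*(-8) = -72 - 16*s*(11 + s))
V = -6874472 (V = -72 - 176*(-661) - 16*(-661)**2 = -72 + 116336 - 16*436921 = -72 + 116336 - 6990736 = -6874472)
(V - 364829)/((353 - 171)*322 + 211123) = (-6874472 - 364829)/((353 - 171)*322 + 211123) = -7239301/(182*322 + 211123) = -7239301/(58604 + 211123) = -7239301/269727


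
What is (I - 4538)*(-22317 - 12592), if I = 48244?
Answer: -1525732754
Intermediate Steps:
(I - 4538)*(-22317 - 12592) = (48244 - 4538)*(-22317 - 12592) = 43706*(-34909) = -1525732754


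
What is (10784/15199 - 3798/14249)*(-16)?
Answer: -1534966624/216570551 ≈ -7.0876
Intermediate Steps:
(10784/15199 - 3798/14249)*(-16) = (95935414/216570551)*(-16) = -1534966624/216570551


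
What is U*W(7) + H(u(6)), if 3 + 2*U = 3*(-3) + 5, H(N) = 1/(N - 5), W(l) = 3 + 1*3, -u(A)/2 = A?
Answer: -358/17 ≈ -21.059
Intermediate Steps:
u(A) = -2*A
W(l) = 6 (W(l) = 3 + 3 = 6)
H(N) = 1/(-5 + N)
U = -7/2 (U = -3/2 + (3*(-3) + 5)/2 = -3/2 + (-9 + 5)/2 = -3/2 + (1/2)*(-4) = -3/2 - 2 = -7/2 ≈ -3.5000)
U*W(7) + H(u(6)) = -7/2*6 + 1/(-5 - 2*6) = -21 + 1/(-5 - 12) = -21 + 1/(-17) = -21 - 1/17 = -358/17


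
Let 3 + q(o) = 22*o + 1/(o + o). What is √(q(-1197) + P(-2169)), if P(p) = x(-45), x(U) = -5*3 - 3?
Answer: I*√16782969686/798 ≈ 162.34*I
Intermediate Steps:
x(U) = -18 (x(U) = -15 - 3 = -18)
P(p) = -18
q(o) = -3 + 1/(2*o) + 22*o (q(o) = -3 + (22*o + 1/(o + o)) = -3 + (22*o + 1/(2*o)) = -3 + (1/(2*o) + 22*o) = -3 + 1/(2*o) + 22*o)
√(q(-1197) + P(-2169)) = √((-3 + (½)/(-1197) + 22*(-1197)) - 18) = √((-3 + (½)*(-1/1197) - 26334) - 18) = √((-3 - 1/2394 - 26334) - 18) = √(-63050779/2394 - 18) = √(-63093871/2394) = I*√16782969686/798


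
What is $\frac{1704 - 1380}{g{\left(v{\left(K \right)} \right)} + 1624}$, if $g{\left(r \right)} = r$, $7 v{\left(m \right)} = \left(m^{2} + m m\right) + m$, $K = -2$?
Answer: $\frac{1134}{5687} \approx 0.1994$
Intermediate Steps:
$v{\left(m \right)} = \frac{m}{7} + \frac{2 m^{2}}{7}$ ($v{\left(m \right)} = \frac{\left(m^{2} + m m\right) + m}{7} = \frac{\left(m^{2} + m^{2}\right) + m}{7} = \frac{2 m^{2} + m}{7} = \frac{m + 2 m^{2}}{7} = \frac{m}{7} + \frac{2 m^{2}}{7}$)
$\frac{1704 - 1380}{g{\left(v{\left(K \right)} \right)} + 1624} = \frac{1704 - 1380}{\frac{1}{7} \left(-2\right) \left(1 + 2 \left(-2\right)\right) + 1624} = \frac{324}{\frac{1}{7} \left(-2\right) \left(1 - 4\right) + 1624} = \frac{324}{\frac{1}{7} \left(-2\right) \left(-3\right) + 1624} = \frac{324}{\frac{6}{7} + 1624} = \frac{324}{\frac{11374}{7}} = 324 \cdot \frac{7}{11374} = \frac{1134}{5687}$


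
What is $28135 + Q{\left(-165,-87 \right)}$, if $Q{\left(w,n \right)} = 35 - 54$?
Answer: $28116$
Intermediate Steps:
$Q{\left(w,n \right)} = -19$ ($Q{\left(w,n \right)} = 35 - 54 = -19$)
$28135 + Q{\left(-165,-87 \right)} = 28135 - 19 = 28116$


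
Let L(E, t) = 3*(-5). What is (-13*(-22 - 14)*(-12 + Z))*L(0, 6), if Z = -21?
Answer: 231660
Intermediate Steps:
L(E, t) = -15
(-13*(-22 - 14)*(-12 + Z))*L(0, 6) = -13*(-22 - 14)*(-12 - 21)*(-15) = -(-468)*(-33)*(-15) = -13*1188*(-15) = -15444*(-15) = 231660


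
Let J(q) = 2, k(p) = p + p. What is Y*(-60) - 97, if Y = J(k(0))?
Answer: -217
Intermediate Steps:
k(p) = 2*p
Y = 2
Y*(-60) - 97 = 2*(-60) - 97 = -120 - 97 = -217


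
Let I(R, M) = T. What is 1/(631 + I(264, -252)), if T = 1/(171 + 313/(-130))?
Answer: 21917/13829757 ≈ 0.0015848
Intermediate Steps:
T = 130/21917 (T = 1/(171 + 313*(-1/130)) = 1/(171 - 313/130) = 1/(21917/130) = 130/21917 ≈ 0.0059315)
I(R, M) = 130/21917
1/(631 + I(264, -252)) = 1/(631 + 130/21917) = 1/(13829757/21917) = 21917/13829757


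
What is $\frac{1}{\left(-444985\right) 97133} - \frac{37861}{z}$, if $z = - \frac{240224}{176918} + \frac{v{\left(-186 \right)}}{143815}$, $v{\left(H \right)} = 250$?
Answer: $\frac{594815697471136788798097}{21304843889225165790} \approx 27919.0$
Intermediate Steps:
$z = - \frac{492908358}{363478031}$ ($z = - \frac{240224}{176918} + \frac{250}{143815} = \left(-240224\right) \frac{1}{176918} + 250 \cdot \frac{1}{143815} = - \frac{120112}{88459} + \frac{50}{28763} = - \frac{492908358}{363478031} \approx -1.3561$)
$\frac{1}{\left(-444985\right) 97133} - \frac{37861}{z} = \frac{1}{\left(-444985\right) 97133} - \frac{37861}{- \frac{492908358}{363478031}} = \left(- \frac{1}{444985}\right) \frac{1}{97133} - - \frac{13761641731691}{492908358} = - \frac{1}{43222728005} + \frac{13761641731691}{492908358} = \frac{594815697471136788798097}{21304843889225165790}$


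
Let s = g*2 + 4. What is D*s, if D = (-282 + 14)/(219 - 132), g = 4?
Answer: -1072/29 ≈ -36.966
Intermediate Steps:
s = 12 (s = 4*2 + 4 = 8 + 4 = 12)
D = -268/87 ≈ -3.0805
D*s = -268/87*12 = -1072/29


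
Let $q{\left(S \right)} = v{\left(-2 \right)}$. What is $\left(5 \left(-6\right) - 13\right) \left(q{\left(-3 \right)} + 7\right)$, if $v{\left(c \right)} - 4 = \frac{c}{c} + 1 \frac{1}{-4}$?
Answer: $- \frac{2021}{4} \approx -505.25$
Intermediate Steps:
$v{\left(c \right)} = \frac{19}{4}$ ($v{\left(c \right)} = 4 + \left(\frac{c}{c} + 1 \frac{1}{-4}\right) = 4 + \left(1 + 1 \left(- \frac{1}{4}\right)\right) = 4 + \left(1 - \frac{1}{4}\right) = 4 + \frac{3}{4} = \frac{19}{4}$)
$q{\left(S \right)} = \frac{19}{4}$
$\left(5 \left(-6\right) - 13\right) \left(q{\left(-3 \right)} + 7\right) = \left(5 \left(-6\right) - 13\right) \left(\frac{19}{4} + 7\right) = \left(-30 - 13\right) \frac{47}{4} = \left(-43\right) \frac{47}{4} = - \frac{2021}{4}$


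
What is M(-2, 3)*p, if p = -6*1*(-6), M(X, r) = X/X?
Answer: 36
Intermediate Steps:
M(X, r) = 1
p = 36 (p = -6*(-6) = 36)
M(-2, 3)*p = 1*36 = 36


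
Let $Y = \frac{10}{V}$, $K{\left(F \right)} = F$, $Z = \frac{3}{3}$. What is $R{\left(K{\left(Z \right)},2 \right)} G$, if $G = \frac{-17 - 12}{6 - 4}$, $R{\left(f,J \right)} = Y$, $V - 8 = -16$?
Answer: $\frac{145}{8} \approx 18.125$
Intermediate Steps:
$Z = 1$ ($Z = 3 \cdot \frac{1}{3} = 1$)
$V = -8$ ($V = 8 - 16 = -8$)
$Y = - \frac{5}{4}$ ($Y = \frac{10}{-8} = 10 \left(- \frac{1}{8}\right) = - \frac{5}{4} \approx -1.25$)
$R{\left(f,J \right)} = - \frac{5}{4}$
$G = - \frac{29}{2} \approx -14.5$
$R{\left(K{\left(Z \right)},2 \right)} G = \left(- \frac{5}{4}\right) \left(- \frac{29}{2}\right) = \frac{145}{8}$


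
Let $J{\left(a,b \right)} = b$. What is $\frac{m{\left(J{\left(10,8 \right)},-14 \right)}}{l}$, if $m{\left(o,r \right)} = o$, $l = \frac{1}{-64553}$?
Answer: $-516424$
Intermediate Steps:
$l = - \frac{1}{64553} \approx -1.5491 \cdot 10^{-5}$
$\frac{m{\left(J{\left(10,8 \right)},-14 \right)}}{l} = \frac{8}{- \frac{1}{64553}} = 8 \left(-64553\right) = -516424$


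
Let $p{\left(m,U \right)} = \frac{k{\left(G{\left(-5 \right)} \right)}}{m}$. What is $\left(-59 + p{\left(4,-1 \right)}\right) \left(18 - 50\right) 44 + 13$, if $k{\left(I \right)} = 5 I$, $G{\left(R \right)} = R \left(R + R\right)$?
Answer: $-4915$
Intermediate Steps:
$G{\left(R \right)} = 2 R^{2}$ ($G{\left(R \right)} = R 2 R = 2 R^{2}$)
$p{\left(m,U \right)} = \frac{250}{m}$ ($p{\left(m,U \right)} = \frac{5 \cdot 2 \left(-5\right)^{2}}{m} = \frac{5 \cdot 2 \cdot 25}{m} = \frac{5 \cdot 50}{m} = \frac{250}{m}$)
$\left(-59 + p{\left(4,-1 \right)}\right) \left(18 - 50\right) 44 + 13 = \left(-59 + \frac{250}{4}\right) \left(18 - 50\right) 44 + 13 = \left(-59 + 250 \cdot \frac{1}{4}\right) \left(-32\right) 44 + 13 = \left(-59 + \frac{125}{2}\right) \left(-32\right) 44 + 13 = \frac{7}{2} \left(-32\right) 44 + 13 = \left(-112\right) 44 + 13 = -4928 + 13 = -4915$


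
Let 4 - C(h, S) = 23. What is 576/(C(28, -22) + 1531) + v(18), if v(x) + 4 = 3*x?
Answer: 1058/21 ≈ 50.381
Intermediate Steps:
C(h, S) = -19 (C(h, S) = 4 - 1*23 = 4 - 23 = -19)
v(x) = -4 + 3*x
576/(C(28, -22) + 1531) + v(18) = 576/(-19 + 1531) + (-4 + 3*18) = 576/1512 + (-4 + 54) = 576*(1/1512) + 50 = 8/21 + 50 = 1058/21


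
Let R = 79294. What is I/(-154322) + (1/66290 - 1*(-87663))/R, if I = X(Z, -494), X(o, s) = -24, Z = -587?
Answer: 64065651097393/57941289042980 ≈ 1.1057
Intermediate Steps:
I = -24
I/(-154322) + (1/66290 - 1*(-87663))/R = -24/(-154322) + (1/66290 - 1*(-87663))/79294 = -24*(-1/154322) + (1/66290 + 87663)*(1/79294) = 12/77161 + (5811180271/66290)*(1/79294) = 12/77161 + 5811180271/5256399260 = 64065651097393/57941289042980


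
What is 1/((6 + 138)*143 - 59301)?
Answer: -1/38709 ≈ -2.5834e-5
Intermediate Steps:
1/((6 + 138)*143 - 59301) = 1/(144*143 - 59301) = 1/(20592 - 59301) = 1/(-38709) = -1/38709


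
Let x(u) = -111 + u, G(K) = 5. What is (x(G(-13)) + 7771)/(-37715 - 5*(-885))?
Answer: -1533/6658 ≈ -0.23025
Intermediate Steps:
(x(G(-13)) + 7771)/(-37715 - 5*(-885)) = ((-111 + 5) + 7771)/(-37715 - 5*(-885)) = (-106 + 7771)/(-37715 + 4425) = 7665/(-33290) = 7665*(-1/33290) = -1533/6658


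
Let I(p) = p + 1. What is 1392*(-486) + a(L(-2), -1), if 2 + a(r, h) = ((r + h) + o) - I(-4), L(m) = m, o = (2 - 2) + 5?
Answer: -676509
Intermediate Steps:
o = 5 (o = 0 + 5 = 5)
I(p) = 1 + p
a(r, h) = 6 + h + r (a(r, h) = -2 + (((r + h) + 5) - (1 - 4)) = -2 + (((h + r) + 5) - 1*(-3)) = -2 + ((5 + h + r) + 3) = -2 + (8 + h + r) = 6 + h + r)
1392*(-486) + a(L(-2), -1) = 1392*(-486) + (6 - 1 - 2) = -676512 + 3 = -676509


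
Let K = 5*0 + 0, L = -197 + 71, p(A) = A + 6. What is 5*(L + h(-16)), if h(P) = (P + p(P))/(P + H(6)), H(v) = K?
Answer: -4975/8 ≈ -621.88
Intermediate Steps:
p(A) = 6 + A
L = -126
K = 0 (K = 0 + 0 = 0)
H(v) = 0
h(P) = (6 + 2*P)/P (h(P) = (P + (6 + P))/(P + 0) = (6 + 2*P)/P)
5*(L + h(-16)) = 5*(-126 + (2 + 6/(-16))) = 5*(-126 + (2 + 6*(-1/16))) = 5*(-126 + (2 - 3/8)) = 5*(-126 + 13/8) = 5*(-995/8) = -4975/8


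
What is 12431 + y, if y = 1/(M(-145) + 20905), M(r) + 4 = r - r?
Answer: 259820332/20901 ≈ 12431.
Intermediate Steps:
M(r) = -4 (M(r) = -4 + (r - r) = -4 + 0 = -4)
y = 1/20901 (y = 1/(-4 + 20905) = 1/20901 ≈ 4.7845e-5)
12431 + y = 12431 + 1/20901 = 259820332/20901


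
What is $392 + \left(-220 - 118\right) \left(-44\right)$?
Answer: $15264$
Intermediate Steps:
$392 + \left(-220 - 118\right) \left(-44\right) = 392 - -14872 = 392 + 14872 = 15264$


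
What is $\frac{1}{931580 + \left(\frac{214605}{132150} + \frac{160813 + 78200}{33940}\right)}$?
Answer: $\frac{29901140}{27855563129611} \approx 1.0734 \cdot 10^{-6}$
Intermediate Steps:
$\frac{1}{931580 + \left(\frac{214605}{132150} + \frac{160813 + 78200}{33940}\right)} = \frac{1}{931580 + \left(214605 \cdot \frac{1}{132150} + 239013 \cdot \frac{1}{33940}\right)} = \frac{1}{931580 + \left(\frac{14307}{8810} + \frac{239013}{33940}\right)} = \frac{1}{931580 + \frac{259128411}{29901140}} = \frac{1}{\frac{27855563129611}{29901140}} = \frac{29901140}{27855563129611}$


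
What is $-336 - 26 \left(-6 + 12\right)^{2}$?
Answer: $-1272$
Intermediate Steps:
$-336 - 26 \left(-6 + 12\right)^{2} = -336 - 26 \cdot 6^{2} = -336 - 936 = -1272$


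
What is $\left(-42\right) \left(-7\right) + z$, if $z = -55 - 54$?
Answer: $185$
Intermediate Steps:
$z = -109$
$\left(-42\right) \left(-7\right) + z = \left(-42\right) \left(-7\right) - 109 = 294 - 109 = 185$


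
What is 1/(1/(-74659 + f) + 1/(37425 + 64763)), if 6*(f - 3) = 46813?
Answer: -40989957124/212005 ≈ -1.9334e+5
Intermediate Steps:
f = 46831/6 (f = 3 + (1/6)*46813 = 3 + 46813/6 = 46831/6 ≈ 7805.2)
1/(1/(-74659 + f) + 1/(37425 + 64763)) = 1/(1/(-74659 + 46831/6) + 1/(37425 + 64763)) = 1/(1/(-401123/6) + 1/102188) = 1/(-6/401123 + 1/102188) = 1/(-212005/40989957124) = -40989957124/212005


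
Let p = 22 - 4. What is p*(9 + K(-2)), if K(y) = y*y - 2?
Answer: 198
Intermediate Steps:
p = 18
K(y) = -2 + y**2 (K(y) = y**2 - 2 = -2 + y**2)
p*(9 + K(-2)) = 18*(9 + (-2 + (-2)**2)) = 18*(9 + (-2 + 4)) = 18*(9 + 2) = 18*11 = 198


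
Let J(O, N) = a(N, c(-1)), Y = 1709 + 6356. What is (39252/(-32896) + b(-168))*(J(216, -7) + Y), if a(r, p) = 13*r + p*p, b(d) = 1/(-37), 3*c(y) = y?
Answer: -26647445935/2738592 ≈ -9730.3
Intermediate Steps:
Y = 8065
c(y) = y/3
b(d) = -1/37
a(r, p) = p**2 + 13*r (a(r, p) = 13*r + p**2 = p**2 + 13*r)
J(O, N) = 1/9 + 13*N (J(O, N) = ((1/3)*(-1))**2 + 13*N = (-1/3)**2 + 13*N = 1/9 + 13*N)
(39252/(-32896) + b(-168))*(J(216, -7) + Y) = (39252/(-32896) - 1/37)*((1/9 + 13*(-7)) + 8065) = (39252*(-1/32896) - 1/37)*((1/9 - 91) + 8065) = (-9813/8224 - 1/37)*(-818/9 + 8065) = -371305/304288*71767/9 = -26647445935/2738592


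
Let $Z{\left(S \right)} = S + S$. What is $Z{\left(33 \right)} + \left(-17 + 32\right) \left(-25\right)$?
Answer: $-309$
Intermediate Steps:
$Z{\left(S \right)} = 2 S$
$Z{\left(33 \right)} + \left(-17 + 32\right) \left(-25\right) = 2 \cdot 33 + \left(-17 + 32\right) \left(-25\right) = 66 + 15 \left(-25\right) = 66 - 375 = -309$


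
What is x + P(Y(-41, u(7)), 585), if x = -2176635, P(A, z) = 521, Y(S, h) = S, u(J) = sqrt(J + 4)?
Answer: -2176114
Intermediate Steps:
u(J) = sqrt(4 + J)
x + P(Y(-41, u(7)), 585) = -2176635 + 521 = -2176114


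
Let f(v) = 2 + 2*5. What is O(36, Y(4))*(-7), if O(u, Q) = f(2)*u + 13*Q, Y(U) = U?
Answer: -3388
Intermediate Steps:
f(v) = 12 (f(v) = 2 + 10 = 12)
O(u, Q) = 12*u + 13*Q
O(36, Y(4))*(-7) = (12*36 + 13*4)*(-7) = (432 + 52)*(-7) = 484*(-7) = -3388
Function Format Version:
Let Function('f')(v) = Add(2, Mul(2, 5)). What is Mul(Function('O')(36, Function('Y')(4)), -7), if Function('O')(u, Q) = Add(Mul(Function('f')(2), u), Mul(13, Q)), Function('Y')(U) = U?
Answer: -3388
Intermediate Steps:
Function('f')(v) = 12 (Function('f')(v) = Add(2, 10) = 12)
Function('O')(u, Q) = Add(Mul(12, u), Mul(13, Q))
Mul(Function('O')(36, Function('Y')(4)), -7) = Mul(Add(Mul(12, 36), Mul(13, 4)), -7) = Mul(Add(432, 52), -7) = Mul(484, -7) = -3388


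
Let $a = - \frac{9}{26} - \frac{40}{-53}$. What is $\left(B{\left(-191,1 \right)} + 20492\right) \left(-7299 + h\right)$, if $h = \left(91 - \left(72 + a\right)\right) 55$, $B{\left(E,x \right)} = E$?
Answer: $- \frac{175582882077}{1378} \approx -1.2742 \cdot 10^{8}$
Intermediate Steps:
$a = \frac{563}{1378}$ ($a = \left(-9\right) \frac{1}{26} - - \frac{40}{53} = - \frac{9}{26} + \frac{40}{53} = \frac{563}{1378} \approx 0.40856$)
$h = \frac{1409045}{1378}$ ($h = \left(91 - \frac{99779}{1378}\right) 55 = \frac{25619}{1378} \cdot 55 = \frac{1409045}{1378} \approx 1022.5$)
$\left(B{\left(-191,1 \right)} + 20492\right) \left(-7299 + h\right) = \left(-191 + 20492\right) \left(-7299 + \frac{1409045}{1378}\right) = 20301 \left(- \frac{8648977}{1378}\right) = - \frac{175582882077}{1378}$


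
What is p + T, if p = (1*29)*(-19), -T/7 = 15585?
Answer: -109646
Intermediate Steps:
T = -109095 (T = -7*15585 = -109095)
p = -551 (p = 29*(-19) = -551)
p + T = -551 - 109095 = -109646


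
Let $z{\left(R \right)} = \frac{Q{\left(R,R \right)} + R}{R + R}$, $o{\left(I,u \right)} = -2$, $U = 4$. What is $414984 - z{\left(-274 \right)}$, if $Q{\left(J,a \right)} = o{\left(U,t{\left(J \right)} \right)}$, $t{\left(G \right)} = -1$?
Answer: $\frac{56852739}{137} \approx 4.1498 \cdot 10^{5}$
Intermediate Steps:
$Q{\left(J,a \right)} = -2$
$z{\left(R \right)} = \frac{-2 + R}{2 R}$ ($z{\left(R \right)} = \frac{-2 + R}{R + R} = \frac{-2 + R}{2 R}$)
$414984 - z{\left(-274 \right)} = 414984 - \frac{-2 - 274}{2 \left(-274\right)} = 414984 - \frac{1}{2} \left(- \frac{1}{274}\right) \left(-276\right) = 414984 - \frac{69}{137} = \frac{56852739}{137}$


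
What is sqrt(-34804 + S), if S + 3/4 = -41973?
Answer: I*sqrt(307111)/2 ≈ 277.09*I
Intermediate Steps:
S = -167895/4 (S = -3/4 - 41973 = -167895/4 ≈ -41974.)
sqrt(-34804 + S) = sqrt(-34804 - 167895/4) = sqrt(-307111/4) = I*sqrt(307111)/2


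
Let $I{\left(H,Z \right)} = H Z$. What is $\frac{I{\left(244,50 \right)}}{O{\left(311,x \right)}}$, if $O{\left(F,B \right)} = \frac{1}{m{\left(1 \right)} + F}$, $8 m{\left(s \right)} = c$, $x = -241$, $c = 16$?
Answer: $3818600$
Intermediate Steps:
$m{\left(s \right)} = 2$ ($m{\left(s \right)} = \frac{1}{8} \cdot 16 = 2$)
$O{\left(F,B \right)} = \frac{1}{2 + F}$
$\frac{I{\left(244,50 \right)}}{O{\left(311,x \right)}} = \frac{244 \cdot 50}{\frac{1}{2 + 311}} = \frac{12200}{\frac{1}{313}} = 12200 \frac{1}{\frac{1}{313}} = 12200 \cdot 313 = 3818600$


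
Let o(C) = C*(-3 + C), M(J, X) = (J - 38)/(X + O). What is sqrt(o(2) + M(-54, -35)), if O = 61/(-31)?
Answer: 2*sqrt(40110)/573 ≈ 0.69904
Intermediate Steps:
O = -61/31 (O = 61*(-1/31) = -61/31 ≈ -1.9677)
M(J, X) = (-38 + J)/(-61/31 + X) (M(J, X) = (J - 38)/(X - 61/31) = (-38 + J)/(-61/31 + X))
sqrt(o(2) + M(-54, -35)) = sqrt(2*(-3 + 2) + 31*(-38 - 54)/(-61 + 31*(-35))) = sqrt(2*(-1) + 31*(-92)/(-61 - 1085)) = sqrt(-2 + 31*(-92)/(-1146)) = sqrt(-2 + 31*(-1/1146)*(-92)) = sqrt(-2 + 1426/573) = sqrt(280/573) = 2*sqrt(40110)/573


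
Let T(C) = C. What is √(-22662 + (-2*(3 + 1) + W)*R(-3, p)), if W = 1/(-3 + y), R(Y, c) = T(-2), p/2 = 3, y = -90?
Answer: 2*I*√48966267/93 ≈ 150.49*I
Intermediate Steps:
p = 6 (p = 2*3 = 6)
R(Y, c) = -2
W = -1/93 (W = 1/(-3 - 90) = 1/(-93) = -1/93 ≈ -0.010753)
√(-22662 + (-2*(3 + 1) + W)*R(-3, p)) = √(-22662 + (-2*(3 + 1) - 1/93)*(-2)) = √(-22662 + (-2*4 - 1/93)*(-2)) = √(-22662 + (-8 - 1/93)*(-2)) = √(-22662 - 745/93*(-2)) = √(-22662 + 1490/93) = √(-2106076/93) = 2*I*√48966267/93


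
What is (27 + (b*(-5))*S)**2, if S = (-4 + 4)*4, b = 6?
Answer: 729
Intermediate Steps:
S = 0 (S = 0*4 = 0)
(27 + (b*(-5))*S)**2 = (27 + (6*(-5))*0)**2 = (27 - 30*0)**2 = (27 + 0)**2 = 27**2 = 729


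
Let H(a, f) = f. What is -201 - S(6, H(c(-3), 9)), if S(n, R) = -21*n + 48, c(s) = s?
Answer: -123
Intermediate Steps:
S(n, R) = 48 - 21*n
-201 - S(6, H(c(-3), 9)) = -201 - (48 - 21*6) = -201 - (48 - 126) = -201 - 1*(-78) = -201 + 78 = -123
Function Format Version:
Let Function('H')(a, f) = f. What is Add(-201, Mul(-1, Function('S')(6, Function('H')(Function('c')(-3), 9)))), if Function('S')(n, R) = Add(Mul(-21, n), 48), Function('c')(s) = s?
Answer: -123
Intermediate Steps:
Function('S')(n, R) = Add(48, Mul(-21, n))
Add(-201, Mul(-1, Function('S')(6, Function('H')(Function('c')(-3), 9)))) = Add(-201, Mul(-1, Add(48, Mul(-21, 6)))) = Add(-201, Mul(-1, Add(48, -126))) = Add(-201, Mul(-1, -78)) = Add(-201, 78) = -123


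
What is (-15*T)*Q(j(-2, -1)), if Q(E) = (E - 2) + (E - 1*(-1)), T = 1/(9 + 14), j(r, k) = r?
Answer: 75/23 ≈ 3.2609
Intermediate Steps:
T = 1/23 ≈ 0.043478
Q(E) = -1 + 2*E (Q(E) = (-2 + E) + (E + 1) = (-2 + E) + (1 + E) = -1 + 2*E)
(-15*T)*Q(j(-2, -1)) = (-15*1/23)*(-1 + 2*(-2)) = -15*(-1 - 4)/23 = -15/23*(-5) = 75/23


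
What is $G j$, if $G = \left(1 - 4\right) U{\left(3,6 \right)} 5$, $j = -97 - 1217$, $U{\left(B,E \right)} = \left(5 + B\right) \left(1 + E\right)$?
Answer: $1103760$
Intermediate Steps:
$U{\left(B,E \right)} = \left(1 + E\right) \left(5 + B\right)$
$j = -1314$ ($j = -97 - 1217 = -1314$)
$G = -840$ ($G = \left(1 - 4\right) \left(5 + 3 + 5 \cdot 6 + 3 \cdot 6\right) 5 = - 3 \left(5 + 3 + 30 + 18\right) 5 = \left(-3\right) 56 \cdot 5 = \left(-168\right) 5 = -840$)
$G j = \left(-840\right) \left(-1314\right) = 1103760$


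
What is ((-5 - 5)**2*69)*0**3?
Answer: 0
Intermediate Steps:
((-5 - 5)**2*69)*0**3 = ((-10)**2*69)*0 = (100*69)*0 = 6900*0 = 0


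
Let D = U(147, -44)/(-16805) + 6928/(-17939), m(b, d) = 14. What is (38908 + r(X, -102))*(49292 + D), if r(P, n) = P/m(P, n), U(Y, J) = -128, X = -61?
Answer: 4046673455560096646/2110254265 ≈ 1.9176e+9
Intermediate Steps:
r(P, n) = P/14
D = -114128848/301464895 (D = -128/(-16805) + 6928/(-17939) = -128*(-1/16805) + 6928*(-1/17939) = 128/16805 - 6928/17939 = -114128848/301464895 ≈ -0.37858)
(38908 + r(X, -102))*(49292 + D) = (38908 + (1/14)*(-61))*(49292 - 114128848/301464895) = (38908 - 61/14)*(14859693475492/301464895) = (544651/14)*(14859693475492/301464895) = 4046673455560096646/2110254265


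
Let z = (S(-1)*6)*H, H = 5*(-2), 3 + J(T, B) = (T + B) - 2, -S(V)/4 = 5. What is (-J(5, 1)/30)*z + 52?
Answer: 12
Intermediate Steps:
S(V) = -20 (S(V) = -4*5 = -20)
J(T, B) = -5 + B + T (J(T, B) = -3 + ((T + B) - 2) = -3 + ((B + T) - 2) = -3 + (-2 + B + T) = -5 + B + T)
H = -10
z = 1200 (z = -20*6*(-10) = -120*(-10) = 1200)
(-J(5, 1)/30)*z + 52 = -(-5 + 1 + 5)/30*1200 + 52 = -1/30*1200 + 52 = -40 + 52 = 12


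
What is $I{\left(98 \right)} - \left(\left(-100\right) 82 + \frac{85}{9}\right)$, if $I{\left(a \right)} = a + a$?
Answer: $\frac{75479}{9} \approx 8386.6$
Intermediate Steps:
$I{\left(a \right)} = 2 a$
$I{\left(98 \right)} - \left(\left(-100\right) 82 + \frac{85}{9}\right) = 2 \cdot 98 - \left(\left(-100\right) 82 + \frac{85}{9}\right) = 196 - \left(-8200 + 85 \cdot \frac{1}{9}\right) = 196 - \left(-8200 + \frac{85}{9}\right) = 196 - - \frac{73715}{9} = 196 + \frac{73715}{9} = \frac{75479}{9}$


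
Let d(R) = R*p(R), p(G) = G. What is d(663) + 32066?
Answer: 471635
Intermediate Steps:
d(R) = R² (d(R) = R*R = R²)
d(663) + 32066 = 663² + 32066 = 439569 + 32066 = 471635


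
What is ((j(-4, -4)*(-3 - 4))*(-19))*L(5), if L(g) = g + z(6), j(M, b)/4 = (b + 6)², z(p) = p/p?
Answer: 12768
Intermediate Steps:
z(p) = 1
j(M, b) = 4*(6 + b)² (j(M, b) = 4*(b + 6)² = 4*(6 + b)²)
L(g) = 1 + g (L(g) = g + 1 = 1 + g)
((j(-4, -4)*(-3 - 4))*(-19))*L(5) = (((4*(6 - 4)²)*(-3 - 4))*(-19))*(1 + 5) = (((4*2²)*(-7))*(-19))*6 = (((4*4)*(-7))*(-19))*6 = ((16*(-7))*(-19))*6 = -112*(-19)*6 = 2128*6 = 12768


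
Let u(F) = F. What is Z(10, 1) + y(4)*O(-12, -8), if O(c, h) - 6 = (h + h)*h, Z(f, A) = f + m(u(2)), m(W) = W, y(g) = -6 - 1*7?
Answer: -1730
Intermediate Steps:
y(g) = -13 (y(g) = -6 - 7 = -13)
Z(f, A) = 2 + f (Z(f, A) = f + 2 = 2 + f)
O(c, h) = 6 + 2*h² (O(c, h) = 6 + (h + h)*h = 6 + (2*h)*h = 6 + 2*h²)
Z(10, 1) + y(4)*O(-12, -8) = (2 + 10) - 13*(6 + 2*(-8)²) = 12 - 13*(6 + 2*64) = 12 - 13*(6 + 128) = 12 - 13*134 = 12 - 1742 = -1730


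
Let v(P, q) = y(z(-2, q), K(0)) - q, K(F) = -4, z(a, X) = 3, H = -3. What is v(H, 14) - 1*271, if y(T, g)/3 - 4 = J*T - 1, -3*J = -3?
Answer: -267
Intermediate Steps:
J = 1 (J = -⅓*(-3) = 1)
y(T, g) = 9 + 3*T (y(T, g) = 12 + 3*(1*T - 1) = 12 + 3*(T - 1) = 12 + 3*(-1 + T) = 12 + (-3 + 3*T) = 9 + 3*T)
v(P, q) = 18 - q (v(P, q) = (9 + 3*3) - q = (9 + 9) - q = 18 - q)
v(H, 14) - 1*271 = (18 - 1*14) - 1*271 = (18 - 14) - 271 = 4 - 271 = -267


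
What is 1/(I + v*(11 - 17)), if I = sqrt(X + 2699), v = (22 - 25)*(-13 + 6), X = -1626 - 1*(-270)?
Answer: -126/14533 - sqrt(1343)/14533 ≈ -0.011192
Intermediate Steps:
X = -1356 (X = -1626 + 270 = -1356)
v = 21 (v = -3*(-7) = 21)
I = sqrt(1343) (I = sqrt(-1356 + 2699) = sqrt(1343) ≈ 36.647)
1/(I + v*(11 - 17)) = 1/(sqrt(1343) + 21*(11 - 17)) = 1/(sqrt(1343) + 21*(-6)) = 1/(sqrt(1343) - 126) = 1/(-126 + sqrt(1343))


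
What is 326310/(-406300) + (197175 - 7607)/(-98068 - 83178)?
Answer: -6808193033/3682012490 ≈ -1.8490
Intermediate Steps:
326310/(-406300) + (197175 - 7607)/(-98068 - 83178) = 326310*(-1/406300) + 189568/(-181246) = -32631/40630 + 189568*(-1/181246) = -32631/40630 - 94784/90623 = -6808193033/3682012490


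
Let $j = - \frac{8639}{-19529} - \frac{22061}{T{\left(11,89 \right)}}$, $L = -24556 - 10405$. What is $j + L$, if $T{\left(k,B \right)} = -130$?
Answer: $- \frac{6794306587}{195290} \approx -34791.0$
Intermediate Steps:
$L = -34961$
$j = \frac{33227103}{195290}$ ($j = - \frac{8639}{-19529} - \frac{22061}{-130} = \left(-8639\right) \left(- \frac{1}{19529}\right) - - \frac{1697}{10} = \frac{8639}{19529} + \frac{1697}{10} = \frac{33227103}{195290} \approx 170.14$)
$j + L = \frac{33227103}{195290} - 34961 = - \frac{6794306587}{195290}$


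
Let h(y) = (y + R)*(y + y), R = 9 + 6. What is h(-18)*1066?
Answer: 115128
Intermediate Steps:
R = 15
h(y) = 2*y*(15 + y) (h(y) = (y + 15)*(y + y) = (15 + y)*(2*y) = 2*y*(15 + y))
h(-18)*1066 = (2*(-18)*(15 - 18))*1066 = (2*(-18)*(-3))*1066 = 108*1066 = 115128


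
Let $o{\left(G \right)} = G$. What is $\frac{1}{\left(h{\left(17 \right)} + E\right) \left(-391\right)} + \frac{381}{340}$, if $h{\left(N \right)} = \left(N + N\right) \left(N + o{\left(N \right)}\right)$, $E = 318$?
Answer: $\frac{6458321}{5763340} \approx 1.1206$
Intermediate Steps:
$h{\left(N \right)} = 4 N^{2}$ ($h{\left(N \right)} = \left(N + N\right) \left(N + N\right) = 2 N 2 N = 4 N^{2}$)
$\frac{1}{\left(h{\left(17 \right)} + E\right) \left(-391\right)} + \frac{381}{340} = \frac{1}{\left(4 \cdot 17^{2} + 318\right) \left(-391\right)} + \frac{381}{340} = \frac{1}{4 \cdot 289 + 318} \left(- \frac{1}{391}\right) + 381 \cdot \frac{1}{340} = \frac{1}{1156 + 318} \left(- \frac{1}{391}\right) + \frac{381}{340} = \frac{1}{1474} \left(- \frac{1}{391}\right) + \frac{381}{340} = - \frac{1}{576334} + \frac{381}{340} = \frac{6458321}{5763340}$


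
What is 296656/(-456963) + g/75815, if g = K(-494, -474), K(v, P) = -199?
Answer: -22581910277/34644649845 ≈ -0.65182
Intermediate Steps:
g = -199
296656/(-456963) + g/75815 = 296656/(-456963) - 199/75815 = 296656*(-1/456963) - 199*1/75815 = -296656/456963 - 199/75815 = -22581910277/34644649845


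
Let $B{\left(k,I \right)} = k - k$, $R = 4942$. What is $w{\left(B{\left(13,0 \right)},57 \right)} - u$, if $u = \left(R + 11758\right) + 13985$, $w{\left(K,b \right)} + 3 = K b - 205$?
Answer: $-30893$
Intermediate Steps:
$B{\left(k,I \right)} = 0$
$w{\left(K,b \right)} = -208 + K b$ ($w{\left(K,b \right)} = -3 + \left(K b - 205\right) = -3 + \left(-205 + K b\right) = -208 + K b$)
$u = 30685$ ($u = \left(4942 + 11758\right) + 13985 = 16700 + 13985 = 30685$)
$w{\left(B{\left(13,0 \right)},57 \right)} - u = \left(-208 + 0 \cdot 57\right) - 30685 = \left(-208 + 0\right) - 30685 = -208 - 30685 = -30893$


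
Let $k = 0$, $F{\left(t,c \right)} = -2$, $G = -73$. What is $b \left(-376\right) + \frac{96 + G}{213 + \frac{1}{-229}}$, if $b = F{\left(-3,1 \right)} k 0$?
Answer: $\frac{5267}{48776} \approx 0.10798$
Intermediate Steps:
$b = 0$ ($b = \left(-2\right) 0 \cdot 0 = 0 \cdot 0 = 0$)
$b \left(-376\right) + \frac{96 + G}{213 + \frac{1}{-229}} = 0 \left(-376\right) + \frac{96 - 73}{213 + \frac{1}{-229}} = 0 + \frac{23}{213 - \frac{1}{229}} = 0 + \frac{23}{\frac{48776}{229}} = 0 + 23 \cdot \frac{229}{48776} = 0 + \frac{5267}{48776} = \frac{5267}{48776}$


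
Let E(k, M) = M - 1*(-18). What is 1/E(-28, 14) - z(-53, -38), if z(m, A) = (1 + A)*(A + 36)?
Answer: -2367/32 ≈ -73.969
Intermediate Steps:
E(k, M) = 18 + M (E(k, M) = M + 18 = 18 + M)
z(m, A) = (1 + A)*(36 + A)
1/E(-28, 14) - z(-53, -38) = 1/(18 + 14) - (36 + (-38)**2 + 37*(-38)) = 1/32 - (36 + 1444 - 1406) = 1/32 - 1*74 = 1/32 - 74 = -2367/32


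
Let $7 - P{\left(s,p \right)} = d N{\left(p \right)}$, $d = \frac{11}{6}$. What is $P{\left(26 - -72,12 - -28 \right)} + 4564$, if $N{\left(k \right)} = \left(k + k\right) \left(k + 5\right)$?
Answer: $-2029$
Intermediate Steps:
$N{\left(k \right)} = 2 k \left(5 + k\right)$
$d = \frac{11}{6}$ ($d = 11 \cdot \frac{1}{6} = \frac{11}{6} \approx 1.8333$)
$P{\left(s,p \right)} = 7 - \frac{11 p \left(5 + p\right)}{3}$ ($P{\left(s,p \right)} = 7 - \frac{11 \cdot 2 p \left(5 + p\right)}{6} = 7 - \frac{11 p \left(5 + p\right)}{3}$)
$P{\left(26 - -72,12 - -28 \right)} + 4564 = \left(7 - \frac{11 \left(12 - -28\right) \left(5 + \left(12 - -28\right)\right)}{3}\right) + 4564 = \left(7 - \frac{11 \left(12 + 28\right) \left(5 + \left(12 + 28\right)\right)}{3}\right) + 4564 = \left(7 - \frac{440 \left(5 + 40\right)}{3}\right) + 4564 = \left(7 - \frac{440}{3} \cdot 45\right) + 4564 = \left(7 - 6600\right) + 4564 = -6593 + 4564 = -2029$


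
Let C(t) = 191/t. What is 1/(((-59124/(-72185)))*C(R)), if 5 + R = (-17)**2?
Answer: 5125135/2823171 ≈ 1.8154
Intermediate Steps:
R = 284 (R = -5 + (-17)**2 = -5 + 289 = 284)
1/(((-59124/(-72185)))*C(R)) = 1/(((-59124/(-72185)))*((191/284))) = 1/(((-59124*(-1/72185)))*((191*(1/284)))) = 1/((59124/72185)*(191/284)) = (72185/59124)*(284/191) = 5125135/2823171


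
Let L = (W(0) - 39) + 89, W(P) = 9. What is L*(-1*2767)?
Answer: -163253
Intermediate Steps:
L = 59 (L = (9 - 39) + 89 = -30 + 89 = 59)
L*(-1*2767) = 59*(-1*2767) = 59*(-2767) = -163253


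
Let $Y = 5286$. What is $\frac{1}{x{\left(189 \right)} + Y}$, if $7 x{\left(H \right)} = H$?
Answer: $\frac{1}{5313} \approx 0.00018822$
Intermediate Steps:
$x{\left(H \right)} = \frac{H}{7}$
$\frac{1}{x{\left(189 \right)} + Y} = \frac{1}{\frac{1}{7} \cdot 189 + 5286} = \frac{1}{27 + 5286} = \frac{1}{5313}$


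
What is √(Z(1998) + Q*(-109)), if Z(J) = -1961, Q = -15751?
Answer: √1714898 ≈ 1309.5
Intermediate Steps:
√(Z(1998) + Q*(-109)) = √(-1961 - 15751*(-109)) = √(-1961 + 1716859) = √1714898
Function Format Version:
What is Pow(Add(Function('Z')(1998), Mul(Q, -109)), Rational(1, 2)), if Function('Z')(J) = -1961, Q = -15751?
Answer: Pow(1714898, Rational(1, 2)) ≈ 1309.5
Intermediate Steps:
Pow(Add(Function('Z')(1998), Mul(Q, -109)), Rational(1, 2)) = Pow(Add(-1961, Mul(-15751, -109)), Rational(1, 2)) = Pow(Add(-1961, 1716859), Rational(1, 2)) = Pow(1714898, Rational(1, 2))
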